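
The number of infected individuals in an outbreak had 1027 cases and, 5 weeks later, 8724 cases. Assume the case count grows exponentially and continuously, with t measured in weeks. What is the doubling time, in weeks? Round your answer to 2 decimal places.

r = ln(8724/1027) / 5 = ln(8.49464) / 5 ≈ 0.427887 per week
doubling time = ln 2 / |r| = 0.69315 / 0.427887

doubling time ≈ 1.62 weeks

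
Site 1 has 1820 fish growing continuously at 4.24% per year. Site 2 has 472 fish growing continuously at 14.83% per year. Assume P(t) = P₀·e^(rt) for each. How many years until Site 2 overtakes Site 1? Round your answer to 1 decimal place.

1820·e^(0.0424t) = 472·e^(0.1483t)
1820/472 = e^((0.1483 − 0.0424)t) → ln(3.85593) = 0.1059·t
t = 1.34961 / 0.1059

t ≈ 12.7 years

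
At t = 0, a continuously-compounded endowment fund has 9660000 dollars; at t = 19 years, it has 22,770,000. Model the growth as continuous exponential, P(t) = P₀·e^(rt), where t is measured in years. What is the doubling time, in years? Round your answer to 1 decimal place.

r = ln(22770000/9660000) / 19 = ln(2.35714) / 19 ≈ 0.045129 per year
doubling time = ln 2 / |r| = 0.69315 / 0.045129

doubling time ≈ 15.4 years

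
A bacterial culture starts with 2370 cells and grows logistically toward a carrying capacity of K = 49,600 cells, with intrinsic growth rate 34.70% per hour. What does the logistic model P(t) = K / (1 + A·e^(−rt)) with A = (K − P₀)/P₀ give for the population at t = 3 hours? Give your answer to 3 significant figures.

A = (49600 − 2370)/2370 = 19.92827
P(3) = 49600 / (1 + 19.92827·e^(−0.347·3)) = 49600 / (1 + 19.92827·0.353101)
= 49600 / 8.0367 ≈ 6171.69

≈ 6,170 cells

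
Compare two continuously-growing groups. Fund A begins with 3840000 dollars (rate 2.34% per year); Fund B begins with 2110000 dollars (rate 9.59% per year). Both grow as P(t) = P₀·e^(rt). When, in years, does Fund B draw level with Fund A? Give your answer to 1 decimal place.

3840000·e^(0.0234t) = 2110000·e^(0.0959t)
3840000/2110000 = e^((0.0959 − 0.0234)t) → ln(1.81991) = 0.0725·t
t = 0.59878 / 0.0725

t ≈ 8.3 years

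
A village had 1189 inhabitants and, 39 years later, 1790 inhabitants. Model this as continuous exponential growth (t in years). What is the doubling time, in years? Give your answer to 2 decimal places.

r = ln(1790/1189) / 39 = ln(1.50547) / 39 ≈ 0.01049 per year
doubling time = ln 2 / |r| = 0.69315 / 0.01049

doubling time ≈ 66.08 years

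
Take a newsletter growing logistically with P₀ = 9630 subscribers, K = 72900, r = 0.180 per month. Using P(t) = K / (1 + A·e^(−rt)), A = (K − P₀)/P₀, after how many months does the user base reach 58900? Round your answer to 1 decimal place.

t ≈ 18.4 months

A = (72900 − 9630)/9630 = 6.57009
58900 = 72900/(1 + 6.57009·e^(−0.18t)) → 1 + 6.57009·e^(−0.18t) = 1.23769
e^(−0.18t) = 0.036178 → t = ln(27.64132)/0.18 = 3.31931/0.18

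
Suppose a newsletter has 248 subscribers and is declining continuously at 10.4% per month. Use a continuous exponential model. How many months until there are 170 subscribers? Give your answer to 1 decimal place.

170 = 248 · e^(-0.104·t)
t = ln(170/248) / -0.104 = ln(0.68548) / -0.104 = -0.37763 / -0.104

t ≈ 3.6 months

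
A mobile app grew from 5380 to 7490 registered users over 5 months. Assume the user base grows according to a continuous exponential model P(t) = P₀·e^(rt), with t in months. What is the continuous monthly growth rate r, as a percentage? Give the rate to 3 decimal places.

r ≈ 6.618% per month

7490 = 5380 · e^(r·5)
e^(5r) = 7490/5380 = 1.39219
r = ln(1.39219) / 5 = 0.33088 / 5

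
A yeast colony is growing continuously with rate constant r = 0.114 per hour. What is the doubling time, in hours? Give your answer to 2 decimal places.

doubling time = ln(2) / |r| = 0.69315 / 0.114

doubling time ≈ 6.08 hours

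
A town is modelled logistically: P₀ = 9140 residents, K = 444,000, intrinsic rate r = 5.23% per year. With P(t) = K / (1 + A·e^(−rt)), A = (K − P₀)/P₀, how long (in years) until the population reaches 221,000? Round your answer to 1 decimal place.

A = (444000 − 9140)/9140 = 47.57768
221000 = 444000/(1 + 47.57768·e^(−0.0523t)) → 1 + 47.57768·e^(−0.0523t) = 2.00905
e^(−0.0523t) = 0.021208 → t = ln(47.15097)/0.0523 = 3.85335/0.0523

t ≈ 73.7 years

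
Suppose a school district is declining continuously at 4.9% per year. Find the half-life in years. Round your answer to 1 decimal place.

half-life = ln(2) / |r| = 0.69315 / 0.049

half-life ≈ 14.1 years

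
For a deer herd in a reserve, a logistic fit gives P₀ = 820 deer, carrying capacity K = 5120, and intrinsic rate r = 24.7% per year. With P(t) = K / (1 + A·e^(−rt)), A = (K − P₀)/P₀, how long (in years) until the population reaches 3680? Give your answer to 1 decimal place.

t ≈ 10.5 years

A = (5120 − 820)/820 = 5.2439
3680 = 5120/(1 + 5.2439·e^(−0.247t)) → 1 + 5.2439·e^(−0.247t) = 1.3913
e^(−0.247t) = 0.074621 → t = ln(13.40108)/0.247 = 2.59534/0.247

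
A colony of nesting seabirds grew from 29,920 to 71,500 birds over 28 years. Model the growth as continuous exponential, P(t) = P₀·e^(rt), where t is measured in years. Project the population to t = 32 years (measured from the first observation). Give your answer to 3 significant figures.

r = ln(71500/29920) / 28 ≈ 0.031113 per year
P(32) = 29920 · e^(0.031113·32) = 29920 · 2.70641 ≈ 80975.8

≈ 81,000 birds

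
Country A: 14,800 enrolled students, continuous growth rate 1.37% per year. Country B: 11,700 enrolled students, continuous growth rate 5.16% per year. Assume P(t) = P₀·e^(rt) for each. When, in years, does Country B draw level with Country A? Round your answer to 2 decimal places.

t ≈ 6.20 years

14800·e^(0.0137t) = 11700·e^(0.0516t)
14800/11700 = e^((0.0516 − 0.0137)t) → ln(1.26496) = 0.0379·t
t = 0.23504 / 0.0379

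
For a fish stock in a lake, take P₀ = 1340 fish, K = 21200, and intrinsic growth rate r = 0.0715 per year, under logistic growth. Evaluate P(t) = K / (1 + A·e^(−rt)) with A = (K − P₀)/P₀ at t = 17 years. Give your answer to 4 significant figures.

A = (21200 − 1340)/1340 = 14.8209
P(17) = 21200 / (1 + 14.8209·e^(−0.0715·17)) = 21200 / (1 + 14.8209·0.296562)
= 21200 / 5.39531 ≈ 3929.34

≈ 3,929 fish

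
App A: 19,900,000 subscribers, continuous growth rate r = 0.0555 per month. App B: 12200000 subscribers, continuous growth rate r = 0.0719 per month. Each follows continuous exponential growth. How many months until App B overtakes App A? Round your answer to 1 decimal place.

t ≈ 29.8 months

19900000·e^(0.0555t) = 12200000·e^(0.0719t)
19900000/12200000 = e^((0.0719 − 0.0555)t) → ln(1.63115) = 0.0164·t
t = 0.48928 / 0.0164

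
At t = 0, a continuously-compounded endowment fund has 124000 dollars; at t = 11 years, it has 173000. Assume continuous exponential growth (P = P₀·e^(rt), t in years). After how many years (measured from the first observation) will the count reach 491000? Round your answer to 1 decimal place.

r = ln(173000/124000) / 11 ≈ 0.030274 per year
t = ln(491000/124000) / r = 1.37616 / 0.030274 ≈ 45.457

t ≈ 45.5 years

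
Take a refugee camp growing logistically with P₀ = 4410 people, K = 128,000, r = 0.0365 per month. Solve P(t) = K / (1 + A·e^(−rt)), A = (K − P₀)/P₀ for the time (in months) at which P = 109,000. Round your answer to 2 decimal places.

t ≈ 139.18 months

A = (128000 − 4410)/4410 = 28.02494
109000 = 128000/(1 + 28.02494·e^(−0.0365t)) → 1 + 28.02494·e^(−0.0365t) = 1.17431
e^(−0.0365t) = 0.00622 → t = ln(160.77467)/0.0365 = 5.08/0.0365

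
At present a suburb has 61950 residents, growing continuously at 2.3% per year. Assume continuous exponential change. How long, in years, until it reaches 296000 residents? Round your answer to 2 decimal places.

296000 = 61950 · e^(0.023·t)
t = ln(296000/61950) / 0.023 = ln(4.77805) / 0.023 = 1.56403 / 0.023

t ≈ 68.00 years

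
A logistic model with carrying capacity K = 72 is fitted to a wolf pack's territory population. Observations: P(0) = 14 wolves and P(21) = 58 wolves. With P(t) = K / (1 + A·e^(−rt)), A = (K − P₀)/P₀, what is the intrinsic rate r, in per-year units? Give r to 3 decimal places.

A = (72 − 14)/14 = 4.14286
58 = 72/(1 + 4.14286·e^(−r·21)) → e^(−21r) = (1.24138 − 1)/4.14286 = 0.058264
r = −ln(0.058264)/21 = 2.84277/21

r ≈ 0.135 per year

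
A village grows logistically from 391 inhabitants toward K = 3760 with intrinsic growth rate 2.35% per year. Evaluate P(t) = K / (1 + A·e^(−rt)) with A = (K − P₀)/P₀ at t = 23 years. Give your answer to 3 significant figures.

A = (3760 − 391)/391 = 8.61637
P(23) = 3760 / (1 + 8.61637·e^(−0.0235·23)) = 3760 / (1 + 8.61637·0.582457)
= 3760 / 6.01866 ≈ 624.72

≈ 625 inhabitants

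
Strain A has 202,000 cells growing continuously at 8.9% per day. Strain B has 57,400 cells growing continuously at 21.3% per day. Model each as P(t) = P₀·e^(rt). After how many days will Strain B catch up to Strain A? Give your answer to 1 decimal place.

t ≈ 10.1 days

202000·e^(0.089t) = 57400·e^(0.213t)
202000/57400 = e^((0.213 − 0.089)t) → ln(3.51916) = 0.124·t
t = 1.25822 / 0.124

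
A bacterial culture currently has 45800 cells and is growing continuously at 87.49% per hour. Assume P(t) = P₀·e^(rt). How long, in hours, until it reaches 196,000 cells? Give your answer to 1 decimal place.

t ≈ 1.7 hours

196000 = 45800 · e^(0.8749·t)
t = ln(196000/45800) / 0.8749 = ln(4.27948) / 0.8749 = 1.45383 / 0.8749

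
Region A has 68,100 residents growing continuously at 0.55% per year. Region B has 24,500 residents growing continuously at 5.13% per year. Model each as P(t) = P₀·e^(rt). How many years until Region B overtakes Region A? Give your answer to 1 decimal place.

68100·e^(0.0055t) = 24500·e^(0.0513t)
68100/24500 = e^((0.0513 − 0.0055)t) → ln(2.77959) = 0.0458·t
t = 1.0223 / 0.0458

t ≈ 22.3 years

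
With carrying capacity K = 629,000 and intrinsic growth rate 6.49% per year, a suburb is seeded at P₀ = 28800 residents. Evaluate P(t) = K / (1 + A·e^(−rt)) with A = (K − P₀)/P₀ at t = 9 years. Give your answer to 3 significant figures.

A = (629000 − 28800)/28800 = 20.84028
P(9) = 629000 / (1 + 20.84028·e^(−0.0649·9)) = 629000 / (1 + 20.84028·0.557607)
= 629000 / 12.62069 ≈ 49838.78

≈ 49,800 residents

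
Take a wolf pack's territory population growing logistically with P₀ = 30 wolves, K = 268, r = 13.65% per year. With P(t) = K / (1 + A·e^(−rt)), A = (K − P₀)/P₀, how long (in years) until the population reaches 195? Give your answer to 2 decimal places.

t ≈ 22.37 years

A = (268 − 30)/30 = 7.93333
195 = 268/(1 + 7.93333·e^(−0.1365t)) → 1 + 7.93333·e^(−0.1365t) = 1.37436
e^(−0.1365t) = 0.047188 → t = ln(21.19178)/0.1365 = 3.05361/0.1365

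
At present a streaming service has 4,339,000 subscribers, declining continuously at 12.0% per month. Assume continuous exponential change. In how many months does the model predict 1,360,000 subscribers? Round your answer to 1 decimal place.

1360000 = 4339000 · e^(-0.12·t)
t = ln(1360000/4339000) / -0.12 = ln(0.31344) / -0.12 = -1.16016 / -0.12

t ≈ 9.7 months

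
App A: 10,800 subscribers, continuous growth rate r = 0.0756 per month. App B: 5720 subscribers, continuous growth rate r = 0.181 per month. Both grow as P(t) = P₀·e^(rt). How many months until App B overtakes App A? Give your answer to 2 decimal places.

t ≈ 6.03 months

10800·e^(0.0756t) = 5720·e^(0.181t)
10800/5720 = e^((0.181 − 0.0756)t) → ln(1.88811) = 0.1054·t
t = 0.63558 / 0.1054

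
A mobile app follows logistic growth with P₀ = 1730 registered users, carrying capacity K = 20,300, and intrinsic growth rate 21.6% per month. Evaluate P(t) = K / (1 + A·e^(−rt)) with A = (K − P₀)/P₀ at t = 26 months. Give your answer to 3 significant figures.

≈ 19,500 registered users

A = (20300 − 1730)/1730 = 10.7341
P(26) = 20300 / (1 + 10.7341·e^(−0.216·26)) = 20300 / (1 + 10.7341·0.003639)
= 20300 / 1.03906 ≈ 19536.83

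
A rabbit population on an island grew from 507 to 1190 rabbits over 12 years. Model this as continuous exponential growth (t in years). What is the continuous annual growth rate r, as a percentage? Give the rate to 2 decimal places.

1190 = 507 · e^(r·12)
e^(12r) = 1190/507 = 2.34714
r = ln(2.34714) / 12 = 0.8532 / 12

r ≈ 7.11% per year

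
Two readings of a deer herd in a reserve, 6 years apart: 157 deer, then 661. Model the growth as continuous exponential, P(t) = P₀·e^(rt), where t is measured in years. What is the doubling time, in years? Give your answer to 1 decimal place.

doubling time ≈ 2.9 years

r = ln(661/157) / 6 = ln(4.21019) / 6 ≈ 0.239585 per year
doubling time = ln 2 / |r| = 0.69315 / 0.239585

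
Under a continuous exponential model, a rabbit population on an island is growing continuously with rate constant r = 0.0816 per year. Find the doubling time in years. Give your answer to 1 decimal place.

doubling time ≈ 8.5 years

doubling time = ln(2) / |r| = 0.69315 / 0.0816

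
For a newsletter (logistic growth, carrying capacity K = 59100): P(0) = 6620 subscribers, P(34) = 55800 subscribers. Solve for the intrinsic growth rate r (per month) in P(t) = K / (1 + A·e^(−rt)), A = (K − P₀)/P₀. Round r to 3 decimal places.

r ≈ 0.144 per month

A = (59100 − 6620)/6620 = 7.92749
55800 = 59100/(1 + 7.92749·e^(−r·34)) → e^(−34r) = (1.05914 − 1)/7.92749 = 0.00746
r = −ln(0.00746)/34 = 4.89819/34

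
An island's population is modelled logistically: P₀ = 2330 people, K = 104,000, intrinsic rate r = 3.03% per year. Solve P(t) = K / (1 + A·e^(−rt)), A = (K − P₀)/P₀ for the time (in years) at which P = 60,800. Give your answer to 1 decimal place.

t ≈ 135.9 years

A = (104000 − 2330)/2330 = 43.63519
60800 = 104000/(1 + 43.63519·e^(−0.0303t)) → 1 + 43.63519·e^(−0.0303t) = 1.71053
e^(−0.0303t) = 0.016283 → t = ln(61.41249)/0.0303 = 4.11761/0.0303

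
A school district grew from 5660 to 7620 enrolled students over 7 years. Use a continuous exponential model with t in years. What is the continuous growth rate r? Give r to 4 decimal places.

7620 = 5660 · e^(r·7)
e^(7r) = 7620/5660 = 1.34629
r = ln(1.34629) / 7 = 0.29735 / 7

r ≈ 0.0425 per year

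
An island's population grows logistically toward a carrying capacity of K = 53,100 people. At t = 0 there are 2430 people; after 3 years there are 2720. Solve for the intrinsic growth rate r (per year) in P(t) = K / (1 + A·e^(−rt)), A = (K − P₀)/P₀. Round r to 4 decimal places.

A = (53100 − 2430)/2430 = 20.85185
2720 = 53100/(1 + 20.85185·e^(−r·3)) → e^(−3r) = (19.52206 − 1)/20.85185 = 0.888269
r = −ln(0.888269)/3 = 0.11848/3

r ≈ 0.0395 per year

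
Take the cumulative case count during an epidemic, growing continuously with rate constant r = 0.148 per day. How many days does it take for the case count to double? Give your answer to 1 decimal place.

doubling time = ln(2) / |r| = 0.69315 / 0.148

doubling time ≈ 4.7 days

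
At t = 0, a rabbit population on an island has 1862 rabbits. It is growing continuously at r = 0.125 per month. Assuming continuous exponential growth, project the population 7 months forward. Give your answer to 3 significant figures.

≈ 4,470 rabbits

P(7) = 1862 · e^(0.125·7) = 1862 · e^(0.875)
= 1862 · 2.39888 ≈ 4466.71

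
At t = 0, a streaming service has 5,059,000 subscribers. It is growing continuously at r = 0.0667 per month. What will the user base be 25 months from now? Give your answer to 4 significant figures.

P(25) = 5059000 · e^(0.0667·25) = 5059000 · e^(1.6675)
= 5059000 · 5.2989 ≈ 26807155.16

≈ 26,810,000 subscribers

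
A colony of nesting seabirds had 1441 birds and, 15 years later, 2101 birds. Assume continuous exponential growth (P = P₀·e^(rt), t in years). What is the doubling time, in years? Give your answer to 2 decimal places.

r = ln(2101/1441) / 15 = ln(1.45802) / 15 ≈ 0.025138 per year
doubling time = ln 2 / |r| = 0.69315 / 0.025138

doubling time ≈ 27.57 years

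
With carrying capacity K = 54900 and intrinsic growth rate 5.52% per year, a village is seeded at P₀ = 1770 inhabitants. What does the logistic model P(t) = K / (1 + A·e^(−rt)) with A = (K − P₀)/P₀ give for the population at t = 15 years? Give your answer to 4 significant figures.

≈ 3,889 inhabitants

A = (54900 − 1770)/1770 = 30.01695
P(15) = 54900 / (1 + 30.01695·e^(−0.0552·15)) = 54900 / (1 + 30.01695·0.436922)
= 54900 / 14.11507 ≈ 3889.46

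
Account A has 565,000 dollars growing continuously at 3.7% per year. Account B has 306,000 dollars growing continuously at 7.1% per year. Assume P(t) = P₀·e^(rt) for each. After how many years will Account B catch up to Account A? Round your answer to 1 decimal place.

565000·e^(0.037t) = 306000·e^(0.071t)
565000/306000 = e^((0.071 − 0.037)t) → ln(1.84641) = 0.034·t
t = 0.61324 / 0.034

t ≈ 18.0 years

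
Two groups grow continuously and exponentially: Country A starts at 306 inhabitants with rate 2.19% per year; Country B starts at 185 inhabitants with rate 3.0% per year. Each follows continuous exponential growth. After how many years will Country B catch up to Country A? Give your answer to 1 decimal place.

t ≈ 62.1 years

306·e^(0.0219t) = 185·e^(0.03t)
306/185 = e^((0.03 − 0.0219)t) → ln(1.65405) = 0.0081·t
t = 0.50323 / 0.0081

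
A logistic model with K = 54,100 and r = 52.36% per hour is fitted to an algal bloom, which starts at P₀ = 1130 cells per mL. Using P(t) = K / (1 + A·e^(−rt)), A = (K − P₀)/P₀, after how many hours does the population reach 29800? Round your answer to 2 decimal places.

A = (54100 − 1130)/1130 = 46.87611
29800 = 54100/(1 + 46.87611·e^(−0.5236t)) → 1 + 46.87611·e^(−0.5236t) = 1.81544
e^(−0.5236t) = 0.017396 → t = ln(57.48592)/0.5236 = 4.05154/0.5236

t ≈ 7.74 hours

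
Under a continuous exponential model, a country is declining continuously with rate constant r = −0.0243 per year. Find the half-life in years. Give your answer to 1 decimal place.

half-life ≈ 28.5 years

half-life = ln(2) / |r| = 0.69315 / 0.0243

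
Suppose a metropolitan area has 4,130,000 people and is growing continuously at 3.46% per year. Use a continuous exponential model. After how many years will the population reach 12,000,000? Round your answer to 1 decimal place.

12000000 = 4130000 · e^(0.0346·t)
t = ln(12000000/4130000) / 0.0346 = ln(2.90557) / 0.0346 = 1.06663 / 0.0346

t ≈ 30.8 years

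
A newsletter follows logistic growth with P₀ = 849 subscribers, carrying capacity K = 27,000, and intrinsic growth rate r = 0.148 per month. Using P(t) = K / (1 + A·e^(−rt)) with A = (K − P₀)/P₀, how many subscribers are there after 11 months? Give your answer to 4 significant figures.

≈ 3,831 subscribers

A = (27000 − 849)/849 = 30.80212
P(11) = 27000 / (1 + 30.80212·e^(−0.148·11)) = 27000 / (1 + 30.80212·0.196322)
= 27000 / 7.04713 ≈ 3831.35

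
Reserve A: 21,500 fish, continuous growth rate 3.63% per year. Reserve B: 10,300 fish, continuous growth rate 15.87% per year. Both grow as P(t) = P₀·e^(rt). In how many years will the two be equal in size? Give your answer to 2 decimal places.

t ≈ 6.01 years

21500·e^(0.0363t) = 10300·e^(0.1587t)
21500/10300 = e^((0.1587 − 0.0363)t) → ln(2.08738) = 0.1224·t
t = 0.73591 / 0.1224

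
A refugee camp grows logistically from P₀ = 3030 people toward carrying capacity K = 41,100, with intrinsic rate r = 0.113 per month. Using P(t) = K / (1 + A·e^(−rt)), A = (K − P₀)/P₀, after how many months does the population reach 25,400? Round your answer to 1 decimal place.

t ≈ 26.7 months

A = (41100 − 3030)/3030 = 12.56436
25400 = 41100/(1 + 12.56436·e^(−0.113t)) → 1 + 12.56436·e^(−0.113t) = 1.61811
e^(−0.113t) = 0.049196 → t = ln(20.32705)/0.113 = 3.01195/0.113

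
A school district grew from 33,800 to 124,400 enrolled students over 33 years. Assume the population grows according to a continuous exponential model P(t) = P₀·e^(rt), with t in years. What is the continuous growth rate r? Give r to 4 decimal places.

r ≈ 0.0395 per year

124400 = 33800 · e^(r·33)
e^(33r) = 124400/33800 = 3.68047
r = ln(3.68047) / 33 = 1.30304 / 33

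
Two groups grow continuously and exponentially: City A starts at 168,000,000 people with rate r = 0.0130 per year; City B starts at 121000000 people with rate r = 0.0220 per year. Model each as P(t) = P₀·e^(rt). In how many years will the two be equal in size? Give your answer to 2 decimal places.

168000000·e^(0.013t) = 121000000·e^(0.022t)
168000000/121000000 = e^((0.022 − 0.013)t) → ln(1.38843) = 0.009·t
t = 0.32817 / 0.009

t ≈ 36.46 years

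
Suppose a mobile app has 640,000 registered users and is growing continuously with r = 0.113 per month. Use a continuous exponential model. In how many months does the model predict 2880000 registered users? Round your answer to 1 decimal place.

t ≈ 13.3 months

2880000 = 640000 · e^(0.113·t)
t = ln(2880000/640000) / 0.113 = ln(4.5) / 0.113 = 1.50408 / 0.113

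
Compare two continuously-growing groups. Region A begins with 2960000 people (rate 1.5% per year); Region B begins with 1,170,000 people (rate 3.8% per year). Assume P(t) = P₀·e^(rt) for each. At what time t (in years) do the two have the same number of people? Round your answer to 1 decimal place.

2960000·e^(0.015t) = 1170000·e^(0.038t)
2960000/1170000 = e^((0.038 − 0.015)t) → ln(2.52991) = 0.023·t
t = 0.92819 / 0.023

t ≈ 40.4 years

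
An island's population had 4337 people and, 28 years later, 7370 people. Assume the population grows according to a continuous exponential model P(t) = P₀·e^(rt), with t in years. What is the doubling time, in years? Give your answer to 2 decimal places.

r = ln(7370/4337) / 28 = ln(1.69933) / 28 ≈ 0.018937 per year
doubling time = ln 2 / |r| = 0.69315 / 0.018937

doubling time ≈ 36.60 years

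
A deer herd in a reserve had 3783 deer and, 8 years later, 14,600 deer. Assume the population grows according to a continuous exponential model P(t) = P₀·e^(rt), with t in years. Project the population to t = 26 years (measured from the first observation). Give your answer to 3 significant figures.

≈ 305,000 deer

r = ln(14600/3783) / 8 ≈ 0.168813 per year
P(26) = 3783 · e^(0.168813·26) = 3783 · 80.57098 ≈ 304800.04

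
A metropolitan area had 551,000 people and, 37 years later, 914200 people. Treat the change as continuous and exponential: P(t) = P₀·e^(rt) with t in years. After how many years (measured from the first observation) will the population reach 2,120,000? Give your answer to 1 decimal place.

t ≈ 98.5 years

r = ln(914200/551000) / 37 ≈ 0.013684 per year
t = ln(2120000/551000) / r = 1.34744 / 0.013684 ≈ 98.467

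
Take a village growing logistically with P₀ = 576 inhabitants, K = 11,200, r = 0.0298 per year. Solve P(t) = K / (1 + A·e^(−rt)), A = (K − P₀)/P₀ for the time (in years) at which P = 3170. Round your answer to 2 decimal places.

t ≈ 66.62 years

A = (11200 − 576)/576 = 18.44444
3170 = 11200/(1 + 18.44444·e^(−0.0298t)) → 1 + 18.44444·e^(−0.0298t) = 3.53312
e^(−0.0298t) = 0.137338 → t = ln(7.28131)/0.0298 = 1.98531/0.0298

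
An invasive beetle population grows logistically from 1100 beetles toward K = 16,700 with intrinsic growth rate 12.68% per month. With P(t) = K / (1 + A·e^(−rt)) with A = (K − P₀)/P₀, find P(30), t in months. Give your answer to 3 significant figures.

≈ 12,700 beetles

A = (16700 − 1100)/1100 = 14.18182
P(30) = 16700 / (1 + 14.18182·e^(−0.1268·30)) = 16700 / (1 + 14.18182·0.022281)
= 16700 / 1.31599 ≈ 12690.05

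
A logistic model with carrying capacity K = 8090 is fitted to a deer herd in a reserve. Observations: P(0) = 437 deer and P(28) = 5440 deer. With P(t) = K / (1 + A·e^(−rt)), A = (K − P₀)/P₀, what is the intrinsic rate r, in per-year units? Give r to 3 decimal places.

A = (8090 − 437)/437 = 17.51259
5440 = 8090/(1 + 17.51259·e^(−r·28)) → e^(−28r) = (1.48713 − 1)/17.51259 = 0.027816
r = −ln(0.027816)/28 = 3.58214/28

r ≈ 0.128 per year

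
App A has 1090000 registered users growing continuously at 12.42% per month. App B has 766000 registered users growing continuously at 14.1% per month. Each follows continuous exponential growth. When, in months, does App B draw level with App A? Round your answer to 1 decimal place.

t ≈ 21.0 months

1090000·e^(0.1242t) = 766000·e^(0.141t)
1090000/766000 = e^((0.141 − 0.1242)t) → ln(1.42298) = 0.0168·t
t = 0.35275 / 0.0168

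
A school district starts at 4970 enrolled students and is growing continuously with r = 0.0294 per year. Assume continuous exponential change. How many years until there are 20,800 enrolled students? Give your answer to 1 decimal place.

t ≈ 48.7 years

20800 = 4970 · e^(0.0294·t)
t = ln(20800/4970) / 0.0294 = ln(4.18511) / 0.0294 = 1.43153 / 0.0294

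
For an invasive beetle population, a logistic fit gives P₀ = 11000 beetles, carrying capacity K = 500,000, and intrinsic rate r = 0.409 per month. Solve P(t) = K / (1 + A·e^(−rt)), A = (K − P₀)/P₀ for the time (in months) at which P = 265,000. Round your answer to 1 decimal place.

A = (500000 − 11000)/11000 = 44.45455
265000 = 500000/(1 + 44.45455·e^(−0.409t)) → 1 + 44.45455·e^(−0.409t) = 1.88679
e^(−0.409t) = 0.019948 → t = ln(50.12959)/0.409 = 3.91461/0.409

t ≈ 9.6 months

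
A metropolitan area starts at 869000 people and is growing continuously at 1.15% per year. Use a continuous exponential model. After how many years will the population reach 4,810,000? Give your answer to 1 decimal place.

4810000 = 869000 · e^(0.0115·t)
t = ln(4810000/869000) / 0.0115 = ln(5.5351) / 0.0115 = 1.71111 / 0.0115

t ≈ 148.8 years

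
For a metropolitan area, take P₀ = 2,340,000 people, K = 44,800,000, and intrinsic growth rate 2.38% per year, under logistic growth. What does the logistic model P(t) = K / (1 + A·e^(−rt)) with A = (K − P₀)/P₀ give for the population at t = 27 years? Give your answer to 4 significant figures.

≈ 4,249,000 people

A = (44800000 − 2340000)/2340000 = 18.1453
P(27) = 44800000 / (1 + 18.1453·e^(−0.0238·27)) = 44800000 / (1 + 18.1453·0.525923)
= 44800000 / 10.54303 ≈ 4249250.97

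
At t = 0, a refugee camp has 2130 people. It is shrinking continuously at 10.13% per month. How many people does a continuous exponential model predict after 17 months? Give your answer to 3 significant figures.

≈ 381 people

P(17) = 2130 · e^(-0.1013·17) = 2130 · e^(-1.7221)
= 2130 · 0.17869 ≈ 380.61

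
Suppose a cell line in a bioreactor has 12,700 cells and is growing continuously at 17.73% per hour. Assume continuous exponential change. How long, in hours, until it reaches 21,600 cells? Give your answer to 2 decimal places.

t ≈ 3.00 hours

21600 = 12700 · e^(0.1773·t)
t = ln(21600/12700) / 0.1773 = ln(1.70079) / 0.1773 = 0.53109 / 0.1773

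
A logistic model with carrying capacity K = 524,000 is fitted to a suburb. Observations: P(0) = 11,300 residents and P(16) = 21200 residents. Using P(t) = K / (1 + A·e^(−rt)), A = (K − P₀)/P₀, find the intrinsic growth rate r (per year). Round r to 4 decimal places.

A = (524000 − 11300)/11300 = 45.37168
21200 = 524000/(1 + 45.37168·e^(−r·16)) → e^(−16r) = (24.71698 − 1)/45.37168 = 0.522727
r = −ln(0.522727)/16 = 0.6487/16

r ≈ 0.0405 per year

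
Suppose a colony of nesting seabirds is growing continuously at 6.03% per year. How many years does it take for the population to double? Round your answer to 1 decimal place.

doubling time ≈ 11.5 years

doubling time = ln(2) / |r| = 0.69315 / 0.0603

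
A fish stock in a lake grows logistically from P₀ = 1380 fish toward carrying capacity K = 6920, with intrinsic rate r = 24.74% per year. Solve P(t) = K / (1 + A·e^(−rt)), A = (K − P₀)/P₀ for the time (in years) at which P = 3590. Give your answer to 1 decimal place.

A = (6920 − 1380)/1380 = 4.01449
3590 = 6920/(1 + 4.01449·e^(−0.2474t)) → 1 + 4.01449·e^(−0.2474t) = 1.92758
e^(−0.2474t) = 0.231057 → t = ln(4.32794)/0.2474 = 1.46509/0.2474

t ≈ 5.9 years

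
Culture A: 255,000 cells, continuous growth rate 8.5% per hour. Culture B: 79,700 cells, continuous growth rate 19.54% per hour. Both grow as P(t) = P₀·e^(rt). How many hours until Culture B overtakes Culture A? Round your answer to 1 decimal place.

t ≈ 10.5 hours

255000·e^(0.085t) = 79700·e^(0.1954t)
255000/79700 = e^((0.1954 − 0.085)t) → ln(3.1995) = 0.1104·t
t = 1.16299 / 0.1104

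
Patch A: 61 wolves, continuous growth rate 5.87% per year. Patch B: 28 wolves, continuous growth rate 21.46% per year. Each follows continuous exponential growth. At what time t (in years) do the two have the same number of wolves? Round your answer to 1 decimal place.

61·e^(0.0587t) = 28·e^(0.2146t)
61/28 = e^((0.2146 − 0.0587)t) → ln(2.17857) = 0.1559·t
t = 0.77867 / 0.1559

t ≈ 5.0 years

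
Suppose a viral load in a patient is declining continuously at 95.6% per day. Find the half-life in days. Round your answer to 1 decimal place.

half-life = ln(2) / |r| = 0.69315 / 0.956

half-life ≈ 0.7 days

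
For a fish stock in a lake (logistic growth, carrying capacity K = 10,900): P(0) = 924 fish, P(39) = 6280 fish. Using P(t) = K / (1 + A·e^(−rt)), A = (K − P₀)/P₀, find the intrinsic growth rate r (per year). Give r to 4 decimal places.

A = (10900 − 924)/924 = 10.79654
6280 = 10900/(1 + 10.79654·e^(−r·39)) → e^(−39r) = (1.73567 − 1)/10.79654 = 0.068139
r = −ln(0.068139)/39 = 2.6862/39

r ≈ 0.0689 per year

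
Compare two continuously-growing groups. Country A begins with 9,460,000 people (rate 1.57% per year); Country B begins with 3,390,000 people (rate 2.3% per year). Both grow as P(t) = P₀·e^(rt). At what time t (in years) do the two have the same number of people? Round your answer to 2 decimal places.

t ≈ 140.58 years

9460000·e^(0.0157t) = 3390000·e^(0.023t)
9460000/3390000 = e^((0.023 − 0.0157)t) → ln(2.79056) = 0.0073·t
t = 1.02624 / 0.0073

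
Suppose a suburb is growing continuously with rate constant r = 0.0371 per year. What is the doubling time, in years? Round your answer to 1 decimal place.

doubling time = ln(2) / |r| = 0.69315 / 0.0371

doubling time ≈ 18.7 years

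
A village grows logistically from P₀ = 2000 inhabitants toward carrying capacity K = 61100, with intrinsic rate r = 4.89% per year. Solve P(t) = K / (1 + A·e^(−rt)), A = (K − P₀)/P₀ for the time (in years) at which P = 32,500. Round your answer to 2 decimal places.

A = (61100 − 2000)/2000 = 29.55
32500 = 61100/(1 + 29.55·e^(−0.0489t)) → 1 + 29.55·e^(−0.0489t) = 1.88
e^(−0.0489t) = 0.02978 → t = ln(33.57955)/0.0489 = 3.51392/0.0489

t ≈ 71.86 years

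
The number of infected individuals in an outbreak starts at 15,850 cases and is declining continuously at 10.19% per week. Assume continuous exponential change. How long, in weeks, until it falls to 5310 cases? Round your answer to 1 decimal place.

t ≈ 10.7 weeks

5310 = 15850 · e^(-0.1019·t)
t = ln(5310/15850) / -0.1019 = ln(0.33502) / -0.1019 = -1.09358 / -0.1019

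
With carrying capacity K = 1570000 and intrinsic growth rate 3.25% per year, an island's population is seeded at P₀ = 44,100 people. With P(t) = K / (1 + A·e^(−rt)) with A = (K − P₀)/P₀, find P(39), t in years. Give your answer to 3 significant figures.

A = (1570000 − 44100)/44100 = 34.60091
P(39) = 1570000 / (1 + 34.60091·e^(−0.0325·39)) = 1570000 / (1 + 34.60091·0.281535)
= 1570000 / 10.74135 ≈ 146164.1

≈ 146,000 people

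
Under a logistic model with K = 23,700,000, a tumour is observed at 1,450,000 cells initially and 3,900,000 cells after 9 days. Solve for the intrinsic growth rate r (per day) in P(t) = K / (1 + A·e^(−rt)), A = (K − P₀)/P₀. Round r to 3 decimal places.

r ≈ 0.123 per day

A = (23700000 − 1450000)/1450000 = 15.34483
3900000 = 23700000/(1 + 15.34483·e^(−r·9)) → e^(−9r) = (6.07692 − 1)/15.34483 = 0.330856
r = −ln(0.330856)/9 = 1.10607/9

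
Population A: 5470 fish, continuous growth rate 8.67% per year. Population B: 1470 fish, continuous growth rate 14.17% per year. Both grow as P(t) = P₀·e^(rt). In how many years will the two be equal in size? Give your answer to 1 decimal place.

5470·e^(0.0867t) = 1470·e^(0.1417t)
5470/1470 = e^((0.1417 − 0.0867)t) → ln(3.72109) = 0.055·t
t = 1.31402 / 0.055

t ≈ 23.9 years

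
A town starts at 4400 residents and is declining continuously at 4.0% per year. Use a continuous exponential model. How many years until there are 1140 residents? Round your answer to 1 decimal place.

1140 = 4400 · e^(-0.04·t)
t = ln(1140/4400) / -0.04 = ln(0.25909) / -0.04 = -1.35058 / -0.04

t ≈ 33.8 years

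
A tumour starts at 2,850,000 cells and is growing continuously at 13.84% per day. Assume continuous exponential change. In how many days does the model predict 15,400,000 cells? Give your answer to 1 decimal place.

15400000 = 2850000 · e^(0.1384·t)
t = ln(15400000/2850000) / 0.1384 = ln(5.40351) / 0.1384 = 1.68705 / 0.1384

t ≈ 12.2 days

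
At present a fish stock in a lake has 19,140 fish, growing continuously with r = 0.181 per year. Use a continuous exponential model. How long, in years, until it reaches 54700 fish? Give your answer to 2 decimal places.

54700 = 19140 · e^(0.181·t)
t = ln(54700/19140) / 0.181 = ln(2.85789) / 0.181 = 1.05008 / 0.181

t ≈ 5.80 years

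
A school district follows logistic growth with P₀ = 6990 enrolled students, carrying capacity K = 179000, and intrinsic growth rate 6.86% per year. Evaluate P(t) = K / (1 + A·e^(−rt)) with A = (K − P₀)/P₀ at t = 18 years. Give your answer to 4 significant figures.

≈ 21,940 enrolled students

A = (179000 − 6990)/6990 = 24.60801
P(18) = 179000 / (1 + 24.60801·e^(−0.0686·18)) = 179000 / (1 + 24.60801·0.290893)
= 179000 / 8.1583 ≈ 21940.85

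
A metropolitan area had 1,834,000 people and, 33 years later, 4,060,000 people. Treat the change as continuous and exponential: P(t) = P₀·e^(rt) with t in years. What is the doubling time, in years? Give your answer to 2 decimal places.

doubling time ≈ 28.78 years

r = ln(4060000/1834000) / 33 = ln(2.21374) / 33 ≈ 0.024081 per year
doubling time = ln 2 / |r| = 0.69315 / 0.024081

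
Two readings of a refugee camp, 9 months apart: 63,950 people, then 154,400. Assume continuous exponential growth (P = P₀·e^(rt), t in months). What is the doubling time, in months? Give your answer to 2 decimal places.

doubling time ≈ 7.08 months

r = ln(154400/63950) / 9 = ln(2.41439) / 9 ≈ 0.097938 per month
doubling time = ln 2 / |r| = 0.69315 / 0.097938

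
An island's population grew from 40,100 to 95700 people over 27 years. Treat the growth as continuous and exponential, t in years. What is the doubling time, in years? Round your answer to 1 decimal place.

doubling time ≈ 21.5 years

r = ln(95700/40100) / 27 = ln(2.38653) / 27 ≈ 0.032216 per year
doubling time = ln 2 / |r| = 0.69315 / 0.032216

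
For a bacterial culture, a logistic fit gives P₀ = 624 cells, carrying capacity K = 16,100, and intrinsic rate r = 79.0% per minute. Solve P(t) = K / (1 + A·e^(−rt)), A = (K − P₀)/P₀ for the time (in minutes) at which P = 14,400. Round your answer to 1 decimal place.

A = (16100 − 624)/624 = 24.80128
14400 = 16100/(1 + 24.80128·e^(−0.79t)) → 1 + 24.80128·e^(−0.79t) = 1.11806
e^(−0.79t) = 0.00476 → t = ln(210.08145)/0.79 = 5.3475/0.79

t ≈ 6.8 minutes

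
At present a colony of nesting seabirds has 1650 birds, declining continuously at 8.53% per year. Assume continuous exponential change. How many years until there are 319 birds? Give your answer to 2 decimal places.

319 = 1650 · e^(-0.0853·t)
t = ln(319/1650) / -0.0853 = ln(0.19333) / -0.0853 = -1.64334 / -0.0853

t ≈ 19.27 years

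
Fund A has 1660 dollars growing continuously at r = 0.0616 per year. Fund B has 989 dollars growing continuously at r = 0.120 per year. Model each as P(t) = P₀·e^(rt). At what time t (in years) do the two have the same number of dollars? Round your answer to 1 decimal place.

t ≈ 8.9 years

1660·e^(0.0616t) = 989·e^(0.12t)
1660/989 = e^((0.12 − 0.0616)t) → ln(1.67846) = 0.0584·t
t = 0.51788 / 0.0584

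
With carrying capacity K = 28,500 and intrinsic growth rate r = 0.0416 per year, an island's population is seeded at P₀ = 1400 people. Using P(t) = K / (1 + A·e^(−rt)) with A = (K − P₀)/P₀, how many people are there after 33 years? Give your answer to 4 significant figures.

≈ 4,826 people

A = (28500 − 1400)/1400 = 19.35714
P(33) = 28500 / (1 + 19.35714·e^(−0.0416·33)) = 28500 / (1 + 19.35714·0.253396)
= 28500 / 5.90503 ≈ 4826.39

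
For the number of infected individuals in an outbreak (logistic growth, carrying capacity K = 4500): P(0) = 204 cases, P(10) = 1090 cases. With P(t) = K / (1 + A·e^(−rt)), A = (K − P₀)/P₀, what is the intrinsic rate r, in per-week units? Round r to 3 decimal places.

A = (4500 − 204)/204 = 21.05882
1090 = 4500/(1 + 21.05882·e^(−r·10)) → e^(−10r) = (4.12844 − 1)/21.05882 = 0.148557
r = −ln(0.148557)/10 = 1.90679/10

r ≈ 0.191 per week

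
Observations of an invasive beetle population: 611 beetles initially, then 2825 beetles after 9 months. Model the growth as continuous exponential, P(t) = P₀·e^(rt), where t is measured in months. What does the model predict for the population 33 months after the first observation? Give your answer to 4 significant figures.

r = ln(2825/611) / 9 ≈ 0.17013 per month
P(33) = 611 · e^(0.17013·33) = 611 · 274.31521 ≈ 167606.59

≈ 167,600 beetles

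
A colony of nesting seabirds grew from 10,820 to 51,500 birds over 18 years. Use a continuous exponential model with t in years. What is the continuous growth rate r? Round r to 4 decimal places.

51500 = 10820 · e^(r·18)
e^(18r) = 51500/10820 = 4.7597
r = ln(4.7597) / 18 = 1.56019 / 18

r ≈ 0.0867 per year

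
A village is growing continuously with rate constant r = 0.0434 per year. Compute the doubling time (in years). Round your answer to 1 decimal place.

doubling time ≈ 16.0 years

doubling time = ln(2) / |r| = 0.69315 / 0.0434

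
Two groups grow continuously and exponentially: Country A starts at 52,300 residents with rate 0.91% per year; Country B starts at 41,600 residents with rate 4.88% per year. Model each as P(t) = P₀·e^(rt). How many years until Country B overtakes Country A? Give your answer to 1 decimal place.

52300·e^(0.0091t) = 41600·e^(0.0488t)
52300/41600 = e^((0.0488 − 0.0091)t) → ln(1.25721) = 0.0397·t
t = 0.2289 / 0.0397

t ≈ 5.8 years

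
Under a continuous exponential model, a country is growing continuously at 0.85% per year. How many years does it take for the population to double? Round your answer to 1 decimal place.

doubling time = ln(2) / |r| = 0.69315 / 0.0085

doubling time ≈ 81.5 years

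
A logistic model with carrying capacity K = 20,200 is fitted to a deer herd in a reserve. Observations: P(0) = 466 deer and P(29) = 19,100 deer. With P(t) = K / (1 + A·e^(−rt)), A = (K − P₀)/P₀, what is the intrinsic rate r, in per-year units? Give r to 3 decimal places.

r ≈ 0.228 per year

A = (20200 − 466)/466 = 42.34764
19100 = 20200/(1 + 42.34764·e^(−r·29)) → e^(−29r) = (1.05759 − 1)/42.34764 = 0.00136
r = −ln(0.00136)/29 = 6.60029/29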